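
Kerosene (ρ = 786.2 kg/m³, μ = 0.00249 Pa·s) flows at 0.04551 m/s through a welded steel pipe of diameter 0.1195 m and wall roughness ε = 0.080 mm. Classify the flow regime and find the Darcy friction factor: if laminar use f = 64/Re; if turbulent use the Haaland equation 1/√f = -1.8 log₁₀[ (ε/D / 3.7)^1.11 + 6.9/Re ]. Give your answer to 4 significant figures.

f ≈ 0.03727

Re = ρVD/μ = 786.2·0.04551·0.1195/0.00249 = 1717.
Re < 2300 → laminar, so f = 64/Re = 0.03727 (roughness is irrelevant in laminar flow).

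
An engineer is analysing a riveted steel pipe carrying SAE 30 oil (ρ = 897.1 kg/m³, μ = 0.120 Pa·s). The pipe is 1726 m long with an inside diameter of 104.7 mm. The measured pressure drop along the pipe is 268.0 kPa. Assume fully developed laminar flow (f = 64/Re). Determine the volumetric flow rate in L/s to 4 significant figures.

Q ≈ 3.816 L/s

For laminar flow, f = 64/Re with Re = ρVD/μ, so Darcy-Weisbach reduces to ΔP = 32μLV/D². Solving for V: V = ΔP·D²/(32μL) = 2.68e+05·(0.1047)²/(32·0.12·1726) = 0.4433 m/s.
Check: Re = ρVD/μ = 897.1·0.4433·0.1047/0.12 = 346.9 < 2300, so the laminar assumption holds.
Q = V·A = 0.4433·(π/4·0.1047²) = 0.003816 m³/s = 3.816 L/s.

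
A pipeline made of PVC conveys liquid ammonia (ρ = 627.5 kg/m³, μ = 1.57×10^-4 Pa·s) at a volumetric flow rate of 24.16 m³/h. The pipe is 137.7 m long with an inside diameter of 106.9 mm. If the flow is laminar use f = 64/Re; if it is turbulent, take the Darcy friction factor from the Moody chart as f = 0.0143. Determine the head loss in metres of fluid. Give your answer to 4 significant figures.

h_f ≈ 0.5249 m

Q = 24.16 m³/h = 24.16/3600 = 0.006711 m³/s.
Cross-sectional area A = πD²/4 = π(0.1069)²/4 = 0.008975 m²; mean velocity V = Q/A = 0.006711/0.008975 = 0.7477 m/s.
Reynolds number Re = ρVD/μ = 627.5 · 0.7477 · 0.1069 / 0.000157 = 3.195e+05.
Re > 4000 → turbulent; use the Moody-chart value f = 0.0143.
Darcy-Weisbach: ΔP = f(L/D)(ρV²/2) = 0.0143·(137.7/0.1069)·(627.5·0.7477²/2) = 0.0143·1288·175.4 = 3231 Pa.
Head loss h_f = ΔP/(ρg) = 3231/(627.5·9.81) = 0.5249 m.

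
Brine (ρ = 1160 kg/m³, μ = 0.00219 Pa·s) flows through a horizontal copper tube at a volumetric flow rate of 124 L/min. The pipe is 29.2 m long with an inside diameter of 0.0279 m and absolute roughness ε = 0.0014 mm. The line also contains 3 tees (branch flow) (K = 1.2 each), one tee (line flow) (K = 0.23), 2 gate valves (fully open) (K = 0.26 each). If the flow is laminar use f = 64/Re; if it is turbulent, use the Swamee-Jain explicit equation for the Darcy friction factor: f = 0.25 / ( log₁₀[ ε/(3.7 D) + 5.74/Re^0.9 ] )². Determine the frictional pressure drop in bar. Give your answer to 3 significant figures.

Q = 124 L/min = 124/60000 = 0.002067 m³/s.
Cross-sectional area A = πD²/4 = π(0.0279)²/4 = 0.0006114 m²; mean velocity V = Q/A = 0.002067/0.0006114 = 3.38 m/s.
Reynolds number Re = ρVD/μ = 1160 · 3.38 · 0.0279 / 0.00219 = 4.996e+04.
Re > 4000 → turbulent. Relative roughness ε/D = 1.4e-06/0.0279 = 5.02e-05. Swamee-Jain: f = 0.25/(log₁₀[5.02e-05/3.7 + 5.74/4.996e+04^0.9])² = 0.25/(log₁₀[1.36e-05 + 0.000339])² = 0.25/(-3.453)² = 0.02097.
Total minor-loss coefficient ΣK = 3·1.2 + 1·0.23 + 2·0.26 = 4.35.
ΔP = [f·L/D + ΣK]·(ρV²/2) = [0.02097·29.2/0.0279 + 4.35]·(1160·3.38²/2) = [21.95 + 4.35]·6628 = 1.743e+05 Pa.
ΔP = 1.743e+05 Pa = 1.74 bar.

ΔP ≈ 1.74 bar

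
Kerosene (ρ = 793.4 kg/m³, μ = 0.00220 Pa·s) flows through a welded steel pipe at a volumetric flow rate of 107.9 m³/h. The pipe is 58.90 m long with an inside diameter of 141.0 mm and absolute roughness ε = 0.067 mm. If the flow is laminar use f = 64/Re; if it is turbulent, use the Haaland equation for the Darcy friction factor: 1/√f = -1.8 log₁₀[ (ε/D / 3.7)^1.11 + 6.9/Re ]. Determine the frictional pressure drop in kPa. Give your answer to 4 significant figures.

Q = 107.9 m³/h = 107.9/3600 = 0.02997 m³/s.
Cross-sectional area A = πD²/4 = π(0.141)²/4 = 0.01561 m²; mean velocity V = Q/A = 0.02997/0.01561 = 1.92 m/s.
Reynolds number Re = ρVD/μ = 793.4 · 1.92 · 0.141 / 0.0022 = 9.761e+04.
Re > 4000 → turbulent. Relative roughness ε/D = 6.7e-05/0.141 = 0.000475. Haaland: 1/√f = -1.8 log₁₀[(0.000475/3.7)^1.11 + 6.9/9.761e+04] = -1.8 log₁₀[4.79e-05 + 7.07e-05] = 7.067, so f = 0.02003.
Darcy-Weisbach: ΔP = f(L/D)(ρV²/2) = 0.02003·(58.9/0.141)·(793.4·1.92²/2) = 0.02003·417.7·1462 = 1.223e+04 Pa.
ΔP = 1.223e+04 Pa = 12.23 kPa.

ΔP ≈ 12.23 kPa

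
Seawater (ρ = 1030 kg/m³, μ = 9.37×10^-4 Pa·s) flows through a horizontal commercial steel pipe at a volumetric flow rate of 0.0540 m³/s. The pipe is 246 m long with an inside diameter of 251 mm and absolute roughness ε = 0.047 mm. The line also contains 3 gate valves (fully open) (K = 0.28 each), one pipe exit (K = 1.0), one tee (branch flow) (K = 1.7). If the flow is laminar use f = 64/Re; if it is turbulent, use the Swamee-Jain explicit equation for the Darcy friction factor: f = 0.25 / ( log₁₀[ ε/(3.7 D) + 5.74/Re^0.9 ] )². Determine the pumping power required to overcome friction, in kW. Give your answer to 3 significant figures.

P ≈ 0.643 kW

Cross-sectional area A = πD²/4 = π(0.251)²/4 = 0.04948 m²; mean velocity V = Q/A = 0.054/0.04948 = 1.091 m/s.
Reynolds number Re = ρVD/μ = 1030 · 1.091 · 0.251 / 0.000937 = 3.011e+05.
Re > 4000 → turbulent. Relative roughness ε/D = 4.7e-05/0.251 = 0.000187. Swamee-Jain: f = 0.25/(log₁₀[0.000187/3.7 + 5.74/3.011e+05^0.9])² = 0.25/(log₁₀[5.06e-05 + 6.73e-05])² = 0.25/(-3.928)² = 0.0162.
Total minor-loss coefficient ΣK = 3·0.28 + 1·1 + 1·1.7 = 3.54.
ΔP = [f·L/D + ΣK]·(ρV²/2) = [0.0162·246/0.251 + 3.54]·(1030·1.091²/2) = [15.88 + 3.54]·613.4 = 1.191e+04 Pa.
Pumping power P = QΔP = 0.054·1.191e+04 = 643.1 W = 0.643 kW.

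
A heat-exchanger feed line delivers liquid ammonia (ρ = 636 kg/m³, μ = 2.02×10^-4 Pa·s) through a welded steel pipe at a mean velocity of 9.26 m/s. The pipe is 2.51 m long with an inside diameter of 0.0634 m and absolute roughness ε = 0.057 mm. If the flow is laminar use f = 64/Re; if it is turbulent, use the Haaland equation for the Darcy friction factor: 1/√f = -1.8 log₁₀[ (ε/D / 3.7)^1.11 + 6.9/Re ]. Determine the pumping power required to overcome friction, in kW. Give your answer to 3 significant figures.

P ≈ 0.610 kW

Reynolds number Re = ρVD/μ = 636 · 9.26 · 0.0634 / 0.000202 = 1.848e+06.
Re > 4000 → turbulent. Relative roughness ε/D = 5.7e-05/0.0634 = 0.000899. Haaland: 1/√f = -1.8 log₁₀[(0.000899/3.7)^1.11 + 6.9/1.848e+06] = -1.8 log₁₀[9.73e-05 + 3.73e-06] = 7.192, so f = 0.01933.
Darcy-Weisbach: ΔP = f(L/D)(ρV²/2) = 0.01933·(2.51/0.0634)·(636·9.26²/2) = 0.01933·39.59·2.727e+04 = 2.087e+04 Pa.
Q = V·A = 9.26·0.003157 = 0.02923 m³/s.
Pumping power P = QΔP = 0.02923·2.087e+04 = 610.1 W = 0.610 kW.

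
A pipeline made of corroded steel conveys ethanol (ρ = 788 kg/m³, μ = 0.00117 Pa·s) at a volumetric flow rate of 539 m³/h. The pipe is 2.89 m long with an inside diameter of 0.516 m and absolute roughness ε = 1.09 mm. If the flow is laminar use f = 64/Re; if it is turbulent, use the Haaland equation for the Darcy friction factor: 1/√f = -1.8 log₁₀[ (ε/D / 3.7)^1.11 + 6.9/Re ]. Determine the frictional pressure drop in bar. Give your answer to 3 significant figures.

Q = 539 m³/h = 539/3600 = 0.1497 m³/s.
Cross-sectional area A = πD²/4 = π(0.516)²/4 = 0.2091 m²; mean velocity V = Q/A = 0.1497/0.2091 = 0.716 m/s.
Reynolds number Re = ρVD/μ = 788 · 0.716 · 0.516 / 0.00117 = 2.488e+05.
Re > 4000 → turbulent. Relative roughness ε/D = 0.00109/0.516 = 0.00211. Haaland: 1/√f = -1.8 log₁₀[(0.00211/3.7)^1.11 + 6.9/2.488e+05] = -1.8 log₁₀[0.000251 + 2.77e-05] = 6.398, so f = 0.02443.
Darcy-Weisbach: ΔP = f(L/D)(ρV²/2) = 0.02443·(2.89/0.516)·(788·0.716²/2) = 0.02443·5.601·202 = 27.63 Pa.
ΔP = 27.63 Pa = 2.76×10^-4 bar.

ΔP ≈ 2.76×10^-4 bar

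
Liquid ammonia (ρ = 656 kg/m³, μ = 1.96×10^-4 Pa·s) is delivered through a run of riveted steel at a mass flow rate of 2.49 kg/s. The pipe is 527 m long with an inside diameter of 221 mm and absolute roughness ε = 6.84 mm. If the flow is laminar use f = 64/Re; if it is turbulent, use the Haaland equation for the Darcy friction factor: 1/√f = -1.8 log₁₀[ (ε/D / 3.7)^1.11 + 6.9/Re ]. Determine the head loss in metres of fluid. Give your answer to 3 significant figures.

h_f ≈ 0.0696 m

A = πD²/4 = π(0.221)²/4 = 0.03836 m²; mean velocity V = ṁ/(ρA) = 2.49/(656 · 0.03836) = 0.09895 m/s.
Reynolds number Re = ρVD/μ = 656 · 0.09895 · 0.221 / 0.000196 = 7.319e+04.
Re > 4000 → turbulent. Relative roughness ε/D = 0.00684/0.221 = 0.031. Haaland: 1/√f = -1.8 log₁₀[(0.031/3.7)^1.11 + 6.9/7.319e+04] = -1.8 log₁₀[0.00494 + 9.43e-05] = 4.136, so f = 0.05845.
Darcy-Weisbach: ΔP = f(L/D)(ρV²/2) = 0.05845·(527/0.221)·(656·0.09895²/2) = 0.05845·2385·3.212 = 447.7 Pa.
Head loss h_f = ΔP/(ρg) = 447.7/(656·9.81) = 0.0696 m.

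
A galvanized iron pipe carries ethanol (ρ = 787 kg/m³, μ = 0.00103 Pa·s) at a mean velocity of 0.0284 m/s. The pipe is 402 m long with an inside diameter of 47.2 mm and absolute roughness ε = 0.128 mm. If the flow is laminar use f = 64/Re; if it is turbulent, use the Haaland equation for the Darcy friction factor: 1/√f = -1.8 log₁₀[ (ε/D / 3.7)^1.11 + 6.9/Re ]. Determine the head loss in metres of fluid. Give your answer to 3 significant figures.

Reynolds number Re = ρVD/μ = 787 · 0.0284 · 0.0472 / 0.00103 = 1024.
Re < 2300 → laminar flow, so f = 64/Re = 64/1024 = 0.06249 (the turbulent correlation is not needed).
Darcy-Weisbach: ΔP = f(L/D)(ρV²/2) = 0.06249·(402/0.0472)·(787·0.0284²/2) = 0.06249·8517·0.3174 = 168.9 Pa.
Head loss h_f = ΔP/(ρg) = 168.9/(787·9.81) = 0.0219 m.

h_f ≈ 0.0219 m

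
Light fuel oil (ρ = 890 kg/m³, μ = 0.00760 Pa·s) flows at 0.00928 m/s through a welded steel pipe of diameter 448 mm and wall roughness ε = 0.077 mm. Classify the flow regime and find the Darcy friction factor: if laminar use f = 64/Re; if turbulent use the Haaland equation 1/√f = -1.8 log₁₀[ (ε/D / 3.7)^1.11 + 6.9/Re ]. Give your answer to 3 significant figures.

Re = ρVD/μ = 890·0.00928·0.448/0.0076 = 486.9.
Re < 2300 → laminar, so f = 64/Re = 0.1315 (roughness is irrelevant in laminar flow).

f ≈ 0.131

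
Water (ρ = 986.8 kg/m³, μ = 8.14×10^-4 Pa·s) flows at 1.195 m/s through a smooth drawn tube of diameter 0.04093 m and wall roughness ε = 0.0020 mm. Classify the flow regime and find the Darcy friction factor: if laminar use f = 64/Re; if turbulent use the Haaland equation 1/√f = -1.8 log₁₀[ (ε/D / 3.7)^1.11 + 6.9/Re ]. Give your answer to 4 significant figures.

f ≈ 0.02008

Re = ρVD/μ = 986.8·1.195·0.04093/0.000814 = 5.929e+04.
Re > 4000 → turbulent. ε/D = 2e-06/0.04093 = 4.89e-05; Haaland: 1/√f = -1.8 log₁₀[3.84e-06 + 0.000116] = 7.056, so f = 0.02008.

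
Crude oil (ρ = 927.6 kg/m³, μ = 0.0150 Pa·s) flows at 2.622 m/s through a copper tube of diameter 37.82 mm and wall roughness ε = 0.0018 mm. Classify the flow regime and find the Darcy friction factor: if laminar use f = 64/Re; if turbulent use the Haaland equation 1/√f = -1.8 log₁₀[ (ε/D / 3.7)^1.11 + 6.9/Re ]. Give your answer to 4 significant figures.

f ≈ 0.03553

Re = ρVD/μ = 927.6·2.622·0.03782/0.015 = 6132.
Re > 4000 → turbulent. ε/D = 1.8e-06/0.03782 = 4.76e-05; Haaland: 1/√f = -1.8 log₁₀[3.73e-06 + 0.00113] = 5.305, so f = 0.03553.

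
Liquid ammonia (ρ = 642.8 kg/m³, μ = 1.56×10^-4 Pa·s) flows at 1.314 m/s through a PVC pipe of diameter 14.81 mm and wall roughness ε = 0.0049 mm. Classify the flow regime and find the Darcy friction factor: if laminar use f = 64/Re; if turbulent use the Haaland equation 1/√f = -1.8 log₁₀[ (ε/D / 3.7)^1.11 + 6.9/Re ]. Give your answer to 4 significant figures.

f ≈ 0.02001

Re = ρVD/μ = 642.8·1.314·0.01481/0.000156 = 8.019e+04.
Re > 4000 → turbulent. ε/D = 4.9e-06/0.01481 = 0.000331; Haaland: 1/√f = -1.8 log₁₀[3.21e-05 + 8.6e-05] = 7.07, so f = 0.02001.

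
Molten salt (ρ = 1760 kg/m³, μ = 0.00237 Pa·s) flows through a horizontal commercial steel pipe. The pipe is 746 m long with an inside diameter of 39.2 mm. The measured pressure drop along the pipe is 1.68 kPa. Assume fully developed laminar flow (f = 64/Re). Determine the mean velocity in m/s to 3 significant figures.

V ≈ 0.0456 m/s

For laminar flow, f = 64/Re with Re = ρVD/μ, so Darcy-Weisbach reduces to ΔP = 32μLV/D². Solving for V: V = ΔP·D²/(32μL) = 1680·(0.0392)²/(32·0.00237·746) = 0.04563 m/s.
Check: Re = ρVD/μ = 1760·0.04563·0.0392/0.00237 = 1328 < 2300, so the laminar assumption holds.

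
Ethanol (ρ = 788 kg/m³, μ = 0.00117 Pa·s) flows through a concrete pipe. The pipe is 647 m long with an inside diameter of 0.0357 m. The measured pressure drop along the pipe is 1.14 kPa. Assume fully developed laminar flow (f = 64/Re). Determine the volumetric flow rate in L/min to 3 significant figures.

Q ≈ 3.60 L/min

For laminar flow, f = 64/Re with Re = ρVD/μ, so Darcy-Weisbach reduces to ΔP = 32μLV/D². Solving for V: V = ΔP·D²/(32μL) = 1140·(0.0357)²/(32·0.00117·647) = 0.05998 m/s.
Check: Re = ρVD/μ = 788·0.05998·0.0357/0.00117 = 1442 < 2300, so the laminar assumption holds.
Q = V·A = 0.05998·(π/4·0.0357²) = 6.004e-05 m³/s = 3.60 L/min.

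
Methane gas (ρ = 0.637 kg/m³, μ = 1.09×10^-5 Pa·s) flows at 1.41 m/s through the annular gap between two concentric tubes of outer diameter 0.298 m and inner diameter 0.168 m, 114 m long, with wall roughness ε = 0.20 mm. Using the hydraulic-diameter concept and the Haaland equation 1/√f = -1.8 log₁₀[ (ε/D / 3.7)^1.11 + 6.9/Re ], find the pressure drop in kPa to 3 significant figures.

ΔP ≈ 0.0180 kPa

Hydraulic diameter D_h = 4A/P = D_o - D_i = 0.298 - 0.168 = 0.13 m.
Re = ρVD_h/μ = 0.637·1.41·0.13/1.09e-05 = 1.071e+04.
ε/D_h = 0.0002/0.13 = 0.00154; Haaland gives 1/√f = -1.8 log₁₀[0.000177+0.000644] = 5.554, so f = 0.03241.
ΔP = f(L/D_h)(ρV²/2) = 0.03241·114/0.13·0.6332 = 18 Pa.
ΔP = 0.0180 kPa.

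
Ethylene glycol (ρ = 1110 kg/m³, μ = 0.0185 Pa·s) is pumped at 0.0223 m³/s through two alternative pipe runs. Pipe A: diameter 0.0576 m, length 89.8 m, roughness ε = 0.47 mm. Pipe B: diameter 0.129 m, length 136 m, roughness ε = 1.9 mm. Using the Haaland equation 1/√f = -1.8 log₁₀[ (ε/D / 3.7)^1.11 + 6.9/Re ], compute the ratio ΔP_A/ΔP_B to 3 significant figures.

ΔP_A/ΔP_B ≈ 29.9

Pipe A: V = Q/A = 0.0223/0.002606 = 8.558 m/s; Re = 2.958e+04; ε/D = 0.00816; Haaland → f = 0.03755; ΔP_A = f(L/D)(ρV²/2) = 2.38e+06 Pa.
Pipe B: V = Q/A = 0.0223/0.01307 = 1.706 m/s; Re = 1.321e+04; ε/D = 0.0147; Haaland → f = 0.04672; ΔP_B = f(L/D)(ρV²/2) = 7.958e+04 Pa.
ΔP_A/ΔP_B = 2.38e+06/7.958e+04 = 29.9.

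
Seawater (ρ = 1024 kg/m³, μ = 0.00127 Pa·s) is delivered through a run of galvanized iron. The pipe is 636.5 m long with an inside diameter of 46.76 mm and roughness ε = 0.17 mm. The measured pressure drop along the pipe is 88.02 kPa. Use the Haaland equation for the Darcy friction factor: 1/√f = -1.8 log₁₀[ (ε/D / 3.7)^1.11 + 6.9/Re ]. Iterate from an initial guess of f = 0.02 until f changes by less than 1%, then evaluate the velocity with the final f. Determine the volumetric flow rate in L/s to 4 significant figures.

Rearranging Darcy-Weisbach: V = √(2·ΔP·D/(f·L·ρ)). With ε/D = 0.00017/0.04676 = 0.00364, iterate starting from f = 0.02:
  f = 0.02 → V = √(2·8.802e+04·0.04676/(0.02·636.5·1024)) = 0.7947 m/s; Re = ρVD/μ = 2.996e+04; f → 0.03087
  f = 0.03087 → V = 0.6396 m/s; Re = 2.411e+04; f → 0.03155
  f = 0.03155 → V = 0.6327 m/s; Re = 2.386e+04; f → 0.03158
Converged (Δf/f < 1%). With the final f = 0.03158: V = √(2·8.802e+04·0.04676/(0.03158·636.5·1024)) = 0.6324 m/s.
Q = V·A = 0.6324·(π/4·0.04676²) = 0.001086 m³/s = 1.086 L/s.

Q ≈ 1.086 L/s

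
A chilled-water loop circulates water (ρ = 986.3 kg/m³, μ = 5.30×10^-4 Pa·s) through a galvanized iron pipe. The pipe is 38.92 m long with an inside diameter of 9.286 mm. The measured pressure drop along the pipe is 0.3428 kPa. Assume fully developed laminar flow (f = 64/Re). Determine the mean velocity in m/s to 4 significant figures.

V ≈ 0.04478 m/s

For laminar flow, f = 64/Re with Re = ρVD/μ, so Darcy-Weisbach reduces to ΔP = 32μLV/D². Solving for V: V = ΔP·D²/(32μL) = 342.8·(0.009286)²/(32·0.00053·38.92) = 0.04478 m/s.
Check: Re = ρVD/μ = 986.3·0.04478·0.009286/0.00053 = 773.9 < 2300, so the laminar assumption holds.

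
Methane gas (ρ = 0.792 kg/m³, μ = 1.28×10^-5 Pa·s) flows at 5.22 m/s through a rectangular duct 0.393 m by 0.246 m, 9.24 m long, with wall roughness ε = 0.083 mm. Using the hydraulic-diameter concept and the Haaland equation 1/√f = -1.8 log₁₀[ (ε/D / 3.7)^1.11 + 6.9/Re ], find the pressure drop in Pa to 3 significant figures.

Hydraulic diameter D_h = 4A/P = 4·(0.393·0.246)/(2·(0.393+0.246)) = 0.3867/1.278 = 0.3026 m.
Re = ρVD_h/μ = 0.792·5.22·0.3026/1.28e-05 = 9.773e+04.
ε/D_h = 8.3e-05/0.3026 = 0.000274; Haaland gives 1/√f = -1.8 log₁₀[2.6e-05+7.06e-05] = 7.227, so f = 0.01915.
ΔP = f(L/D_h)(ρV²/2) = 0.01915·9.24/0.3026·10.79 = 6.309 Pa.

ΔP ≈ 6.31 Pa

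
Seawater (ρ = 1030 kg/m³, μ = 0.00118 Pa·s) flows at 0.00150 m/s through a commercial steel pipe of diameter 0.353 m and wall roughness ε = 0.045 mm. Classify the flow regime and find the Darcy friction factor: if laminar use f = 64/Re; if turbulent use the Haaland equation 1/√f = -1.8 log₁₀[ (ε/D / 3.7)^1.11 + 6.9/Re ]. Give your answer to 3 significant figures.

Re = ρVD/μ = 1030·0.0015·0.353/0.00118 = 462.2.
Re < 2300 → laminar, so f = 64/Re = 0.1385 (roughness is irrelevant in laminar flow).

f ≈ 0.138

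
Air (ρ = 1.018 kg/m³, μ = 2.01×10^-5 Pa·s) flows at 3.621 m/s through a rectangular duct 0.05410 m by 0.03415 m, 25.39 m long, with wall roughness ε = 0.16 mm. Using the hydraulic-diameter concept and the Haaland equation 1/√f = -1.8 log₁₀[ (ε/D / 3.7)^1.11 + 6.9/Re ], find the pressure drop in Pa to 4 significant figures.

Hydraulic diameter D_h = 4A/P = 4·(0.0541·0.03415)/(2·(0.0541+0.03415)) = 0.00739/0.1765 = 0.04187 m.
Re = ρVD_h/μ = 1.018·3.621·0.04187/2.01e-05 = 7679.
ε/D_h = 0.00016/0.04187 = 0.00382; Haaland gives 1/√f = -1.8 log₁₀[0.000485+0.000899] = 5.146, so f = 0.03776.
ΔP = f(L/D_h)(ρV²/2) = 0.03776·25.39/0.04187·6.674 = 152.8 Pa.

ΔP ≈ 152.8 Pa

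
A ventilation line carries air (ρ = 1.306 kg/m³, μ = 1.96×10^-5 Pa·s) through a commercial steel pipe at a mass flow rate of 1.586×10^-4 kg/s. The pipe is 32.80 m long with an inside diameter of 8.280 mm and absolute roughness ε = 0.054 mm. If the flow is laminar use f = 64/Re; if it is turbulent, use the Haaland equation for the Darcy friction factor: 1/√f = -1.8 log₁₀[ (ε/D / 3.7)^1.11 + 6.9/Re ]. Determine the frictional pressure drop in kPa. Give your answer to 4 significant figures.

ΔP ≈ 0.6768 kPa

A = πD²/4 = π(0.00828)²/4 = 5.385e-05 m²; mean velocity V = ṁ/(ρA) = 0.0001586/(1.306 · 5.385e-05) = 2.255 m/s.
Reynolds number Re = ρVD/μ = 1.306 · 2.255 · 0.00828 / 1.96e-05 = 1244.
Re < 2300 → laminar flow, so f = 64/Re = 64/1244 = 0.05143 (the turbulent correlation is not needed).
Darcy-Weisbach: ΔP = f(L/D)(ρV²/2) = 0.05143·(32.8/0.00828)·(1.306·2.255²/2) = 0.05143·3961·3.321 = 676.8 Pa.
ΔP = 676.8 Pa = 0.6768 kPa.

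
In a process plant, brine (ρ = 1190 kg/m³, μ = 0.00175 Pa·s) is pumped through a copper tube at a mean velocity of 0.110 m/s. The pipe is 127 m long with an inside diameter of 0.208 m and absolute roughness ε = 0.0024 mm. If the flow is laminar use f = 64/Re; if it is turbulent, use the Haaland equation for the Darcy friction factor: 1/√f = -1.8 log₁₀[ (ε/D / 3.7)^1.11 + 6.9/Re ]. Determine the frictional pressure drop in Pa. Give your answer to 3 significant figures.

Reynolds number Re = ρVD/μ = 1190 · 0.11 · 0.208 / 0.00175 = 1.556e+04.
Re > 4000 → turbulent. Relative roughness ε/D = 2.4e-06/0.208 = 1.15e-05. Haaland: 1/√f = -1.8 log₁₀[(1.15e-05/3.7)^1.11 + 6.9/1.556e+04] = -1.8 log₁₀[7.73e-07 + 0.000443] = 6.034, so f = 0.02746.
Darcy-Weisbach: ΔP = f(L/D)(ρV²/2) = 0.02746·(127/0.208)·(1190·0.11²/2) = 0.02746·610.6·7.2 = 120.7 Pa.

ΔP ≈ 121 Pa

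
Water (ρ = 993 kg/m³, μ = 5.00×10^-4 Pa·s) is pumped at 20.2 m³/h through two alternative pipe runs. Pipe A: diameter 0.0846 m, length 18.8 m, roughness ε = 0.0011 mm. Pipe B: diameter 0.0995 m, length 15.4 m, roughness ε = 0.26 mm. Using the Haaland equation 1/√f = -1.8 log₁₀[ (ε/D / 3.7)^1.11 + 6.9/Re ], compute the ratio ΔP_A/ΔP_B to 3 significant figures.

Pipe A: V = Q/A = 0.005611/0.005621 = 0.9982 m/s; Re = 1.677e+05; ε/D = 1.3e-05; Haaland → f = 0.01611; ΔP_A = f(L/D)(ρV²/2) = 1772 Pa.
Pipe B: V = Q/A = 0.005611/0.007776 = 0.7216 m/s; Re = 1.426e+05; ε/D = 0.00261; Haaland → f = 0.02614; ΔP_B = f(L/D)(ρV²/2) = 1046 Pa.
ΔP_A/ΔP_B = 1772/1046 = 1.69.

ΔP_A/ΔP_B ≈ 1.69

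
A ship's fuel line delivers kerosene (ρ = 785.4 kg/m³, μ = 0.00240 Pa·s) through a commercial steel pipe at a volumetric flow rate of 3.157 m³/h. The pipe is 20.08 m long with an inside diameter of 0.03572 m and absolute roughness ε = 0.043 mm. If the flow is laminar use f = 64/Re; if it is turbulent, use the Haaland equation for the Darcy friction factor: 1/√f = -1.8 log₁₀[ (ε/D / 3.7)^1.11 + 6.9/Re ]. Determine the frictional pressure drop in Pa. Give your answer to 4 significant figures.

Q = 3.157 m³/h = 3.157/3600 = 0.0008769 m³/s.
Cross-sectional area A = πD²/4 = π(0.03572)²/4 = 0.001002 m²; mean velocity V = Q/A = 0.0008769/0.001002 = 0.8751 m/s.
Reynolds number Re = ρVD/μ = 785.4 · 0.8751 · 0.03572 / 0.0024 = 1.023e+04.
Re > 4000 → turbulent. Relative roughness ε/D = 4.3e-05/0.03572 = 0.0012. Haaland: 1/√f = -1.8 log₁₀[(0.0012/3.7)^1.11 + 6.9/1.023e+04] = -1.8 log₁₀[0.000134 + 0.000675] = 5.566, so f = 0.03228.
Darcy-Weisbach: ΔP = f(L/D)(ρV²/2) = 0.03228·(20.08/0.03572)·(785.4·0.8751²/2) = 0.03228·562.2·300.7 = 5458 Pa.

ΔP ≈ 5458 Pa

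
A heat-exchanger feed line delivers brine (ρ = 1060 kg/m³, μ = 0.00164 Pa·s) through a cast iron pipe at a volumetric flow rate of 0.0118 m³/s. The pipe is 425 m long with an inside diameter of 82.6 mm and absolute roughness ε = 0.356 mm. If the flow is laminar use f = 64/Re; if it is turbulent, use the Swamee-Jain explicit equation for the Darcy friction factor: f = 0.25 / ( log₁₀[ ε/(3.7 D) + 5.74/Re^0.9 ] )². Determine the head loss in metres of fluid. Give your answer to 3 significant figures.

h_f ≈ 38.4 m

Cross-sectional area A = πD²/4 = π(0.0826)²/4 = 0.005359 m²; mean velocity V = Q/A = 0.0118/0.005359 = 2.202 m/s.
Reynolds number Re = ρVD/μ = 1060 · 2.202 · 0.0826 / 0.00164 = 1.176e+05.
Re > 4000 → turbulent. Relative roughness ε/D = 0.000356/0.0826 = 0.00431. Swamee-Jain: f = 0.25/(log₁₀[0.00431/3.7 + 5.74/1.176e+05^0.9])² = 0.25/(log₁₀[0.00116 + 0.000157])² = 0.25/(-2.879)² = 0.03016.
Darcy-Weisbach: ΔP = f(L/D)(ρV²/2) = 0.03016·(425/0.0826)·(1060·2.202²/2) = 0.03016·5145·2570 = 3.989e+05 Pa.
Head loss h_f = ΔP/(ρg) = 3.989e+05/(1060·9.81) = 38.4 m.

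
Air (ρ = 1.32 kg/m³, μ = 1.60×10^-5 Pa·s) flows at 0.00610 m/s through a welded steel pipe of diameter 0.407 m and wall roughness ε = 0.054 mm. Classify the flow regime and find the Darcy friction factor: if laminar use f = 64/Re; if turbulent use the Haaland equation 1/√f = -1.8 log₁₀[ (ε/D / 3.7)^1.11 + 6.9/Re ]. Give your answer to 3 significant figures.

Re = ρVD/μ = 1.32·0.0061·0.407/1.6e-05 = 204.8.
Re < 2300 → laminar, so f = 64/Re = 0.3125 (roughness is irrelevant in laminar flow).

f ≈ 0.312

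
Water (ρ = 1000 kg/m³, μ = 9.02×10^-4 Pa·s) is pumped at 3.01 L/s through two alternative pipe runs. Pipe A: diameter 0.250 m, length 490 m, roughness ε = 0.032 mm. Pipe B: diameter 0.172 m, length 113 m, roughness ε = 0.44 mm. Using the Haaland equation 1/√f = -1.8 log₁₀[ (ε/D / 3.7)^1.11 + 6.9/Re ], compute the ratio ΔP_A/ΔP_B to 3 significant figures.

ΔP_A/ΔP_B ≈ 0.610

Pipe A: V = Q/A = 0.00301/0.04909 = 0.06132 m/s; Re = 1.7e+04; ε/D = 0.000128; Haaland → f = 0.02702; ΔP_A = f(L/D)(ρV²/2) = 99.57 Pa.
Pipe B: V = Q/A = 0.00301/0.02324 = 0.1295 m/s; Re = 2.47e+04; ε/D = 0.00256; Haaland → f = 0.0296; ΔP_B = f(L/D)(ρV²/2) = 163.2 Pa.
ΔP_A/ΔP_B = 99.57/163.2 = 0.610.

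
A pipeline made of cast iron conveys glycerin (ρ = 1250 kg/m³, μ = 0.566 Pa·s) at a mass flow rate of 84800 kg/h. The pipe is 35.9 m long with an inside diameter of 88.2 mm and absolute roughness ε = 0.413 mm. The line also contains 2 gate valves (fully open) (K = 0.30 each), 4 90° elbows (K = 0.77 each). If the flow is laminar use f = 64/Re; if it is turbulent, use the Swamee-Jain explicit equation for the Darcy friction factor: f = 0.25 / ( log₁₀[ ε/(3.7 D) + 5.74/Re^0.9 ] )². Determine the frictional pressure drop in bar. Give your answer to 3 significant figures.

ṁ = 84800 kg/h = 84800/3600 = 23.56 kg/s.
A = πD²/4 = π(0.0882)²/4 = 0.00611 m²; mean velocity V = ṁ/(ρA) = 23.56/(1250 · 0.00611) = 3.084 m/s.
Reynolds number Re = ρVD/μ = 1250 · 3.084 · 0.0882 / 0.566 = 600.8.
Re < 2300 → laminar flow, so f = 64/Re = 64/600.8 = 0.1065 (the turbulent correlation is not needed).
Total minor-loss coefficient ΣK = 2·0.3 + 4·0.77 = 3.68.
ΔP = [f·L/D + ΣK]·(ρV²/2) = [0.1065·35.9/0.0882 + 3.68]·(1250·3.084²/2) = [43.36 + 3.68]·5946 = 2.797e+05 Pa.
ΔP = 2.797e+05 Pa = 2.80 bar.

ΔP ≈ 2.80 bar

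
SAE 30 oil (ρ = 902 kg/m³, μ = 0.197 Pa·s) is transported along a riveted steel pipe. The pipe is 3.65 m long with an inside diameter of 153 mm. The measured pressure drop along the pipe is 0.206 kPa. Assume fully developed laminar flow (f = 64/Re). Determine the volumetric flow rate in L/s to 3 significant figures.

For laminar flow, f = 64/Re with Re = ρVD/μ, so Darcy-Weisbach reduces to ΔP = 32μLV/D². Solving for V: V = ΔP·D²/(32μL) = 206·(0.153)²/(32·0.197·3.65) = 0.2096 m/s.
Check: Re = ρVD/μ = 902·0.2096·0.153/0.197 = 146.8 < 2300, so the laminar assumption holds.
Q = V·A = 0.2096·(π/4·0.153²) = 0.003853 m³/s = 3.85 L/s.

Q ≈ 3.85 L/s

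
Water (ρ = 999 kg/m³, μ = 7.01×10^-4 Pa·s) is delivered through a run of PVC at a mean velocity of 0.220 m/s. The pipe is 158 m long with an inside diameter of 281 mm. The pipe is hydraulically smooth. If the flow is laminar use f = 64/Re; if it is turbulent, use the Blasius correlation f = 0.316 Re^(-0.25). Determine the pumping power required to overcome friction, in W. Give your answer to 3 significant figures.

P ≈ 3.40 W

Reynolds number Re = ρVD/μ = 999 · 0.22 · 0.281 / 0.000701 = 8.81e+04.
Re > 4000 → turbulent. Smooth-pipe (Blasius): f = 0.316 Re^(-0.25) = 0.316/(8.81e+04)^0.25 = 0.01834.
Darcy-Weisbach: ΔP = f(L/D)(ρV²/2) = 0.01834·(158/0.281)·(999·0.22²/2) = 0.01834·562.3·24.18 = 249.3 Pa.
Q = V·A = 0.22·0.06202 = 0.01364 m³/s.
Pumping power P = QΔP = 0.01364·249.3 = 3.402 W = 3.40 W.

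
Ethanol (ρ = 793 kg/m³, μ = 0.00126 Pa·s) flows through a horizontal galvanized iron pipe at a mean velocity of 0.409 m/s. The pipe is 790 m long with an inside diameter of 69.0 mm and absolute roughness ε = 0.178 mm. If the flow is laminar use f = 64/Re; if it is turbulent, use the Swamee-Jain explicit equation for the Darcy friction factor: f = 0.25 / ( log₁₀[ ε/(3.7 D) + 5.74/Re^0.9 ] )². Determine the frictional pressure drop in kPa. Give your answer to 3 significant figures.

ΔP ≈ 24.1 kPa

Reynolds number Re = ρVD/μ = 793 · 0.409 · 0.069 / 0.00126 = 1.776e+04.
Re > 4000 → turbulent. Relative roughness ε/D = 0.000178/0.069 = 0.00258. Swamee-Jain: f = 0.25/(log₁₀[0.00258/3.7 + 5.74/1.776e+04^0.9])² = 0.25/(log₁₀[0.000697 + 0.00086])² = 0.25/(-2.808)² = 0.03171.
Darcy-Weisbach: ΔP = f(L/D)(ρV²/2) = 0.03171·(790/0.069)·(793·0.409²/2) = 0.03171·1.145e+04·66.33 = 2.408e+04 Pa.
ΔP = 2.408e+04 Pa = 24.1 kPa.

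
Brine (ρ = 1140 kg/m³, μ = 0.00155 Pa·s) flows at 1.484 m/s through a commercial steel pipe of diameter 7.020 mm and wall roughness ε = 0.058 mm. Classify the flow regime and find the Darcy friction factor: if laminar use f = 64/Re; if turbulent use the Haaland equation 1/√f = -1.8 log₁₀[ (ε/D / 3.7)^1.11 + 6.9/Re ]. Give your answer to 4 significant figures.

Re = ρVD/μ = 1140·1.484·0.00702/0.00155 = 7662.
Re > 4000 → turbulent. ε/D = 5.8e-05/0.00702 = 0.00826; Haaland: 1/√f = -1.8 log₁₀[0.00114 + 0.000901] = 4.842, so f = 0.04265.

f ≈ 0.04265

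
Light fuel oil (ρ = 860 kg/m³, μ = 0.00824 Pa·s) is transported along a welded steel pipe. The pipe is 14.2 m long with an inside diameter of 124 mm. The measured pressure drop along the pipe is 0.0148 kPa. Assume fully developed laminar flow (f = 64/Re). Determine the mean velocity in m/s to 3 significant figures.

V ≈ 0.0608 m/s

For laminar flow, f = 64/Re with Re = ρVD/μ, so Darcy-Weisbach reduces to ΔP = 32μLV/D². Solving for V: V = ΔP·D²/(32μL) = 14.8·(0.124)²/(32·0.00824·14.2) = 0.06078 m/s.
Check: Re = ρVD/μ = 860·0.06078·0.124/0.00824 = 786.6 < 2300, so the laminar assumption holds.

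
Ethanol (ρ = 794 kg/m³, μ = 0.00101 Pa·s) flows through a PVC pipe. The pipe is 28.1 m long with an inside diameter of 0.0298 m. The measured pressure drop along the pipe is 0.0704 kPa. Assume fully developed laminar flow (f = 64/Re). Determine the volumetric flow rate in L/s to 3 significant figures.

For laminar flow, f = 64/Re with Re = ρVD/μ, so Darcy-Weisbach reduces to ΔP = 32μLV/D². Solving for V: V = ΔP·D²/(32μL) = 70.4·(0.0298)²/(32·0.00101·28.1) = 0.06884 m/s.
Check: Re = ρVD/μ = 794·0.06884·0.0298/0.00101 = 1613 < 2300, so the laminar assumption holds.
Q = V·A = 0.06884·(π/4·0.0298²) = 4.801e-05 m³/s = 0.0480 L/s.

Q ≈ 0.0480 L/s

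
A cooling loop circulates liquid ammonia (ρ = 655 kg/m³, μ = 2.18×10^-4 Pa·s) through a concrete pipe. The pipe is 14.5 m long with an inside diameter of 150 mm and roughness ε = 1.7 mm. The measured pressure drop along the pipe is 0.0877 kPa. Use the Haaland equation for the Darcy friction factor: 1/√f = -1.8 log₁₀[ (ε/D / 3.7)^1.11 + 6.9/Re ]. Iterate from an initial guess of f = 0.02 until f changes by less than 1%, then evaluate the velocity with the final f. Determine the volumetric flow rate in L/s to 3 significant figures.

Q ≈ 4.65 L/s

Rearranging Darcy-Weisbach: V = √(2·ΔP·D/(f·L·ρ)). With ε/D = 0.0017/0.15 = 0.0113, iterate starting from f = 0.02:
  f = 0.02 → V = √(2·87.7·0.15/(0.02·14.5·655)) = 0.3722 m/s; Re = ρVD/μ = 1.677e+05; f → 0.03995
  f = 0.03995 → V = 0.2633 m/s; Re = 1.187e+05; f → 0.04008
Converged (Δf/f < 1%). With the final f = 0.04008: V = √(2·87.7·0.15/(0.04008·14.5·655)) = 0.2629 m/s.
Q = V·A = 0.2629·(π/4·0.15²) = 0.004646 m³/s = 4.65 L/s.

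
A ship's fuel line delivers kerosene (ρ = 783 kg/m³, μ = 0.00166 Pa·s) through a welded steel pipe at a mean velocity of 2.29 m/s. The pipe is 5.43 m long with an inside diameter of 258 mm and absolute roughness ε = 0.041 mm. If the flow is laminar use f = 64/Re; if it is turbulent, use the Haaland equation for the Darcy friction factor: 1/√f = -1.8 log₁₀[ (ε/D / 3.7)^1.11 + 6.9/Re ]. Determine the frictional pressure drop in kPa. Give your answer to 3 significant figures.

Reynolds number Re = ρVD/μ = 783 · 2.29 · 0.258 / 0.00166 = 2.787e+05.
Re > 4000 → turbulent. Relative roughness ε/D = 4.1e-05/0.258 = 0.000159. Haaland: 1/√f = -1.8 log₁₀[(0.000159/3.7)^1.11 + 6.9/2.787e+05] = -1.8 log₁₀[1.42e-05 + 2.48e-05] = 7.937, so f = 0.01588.
Darcy-Weisbach: ΔP = f(L/D)(ρV²/2) = 0.01588·(5.43/0.258)·(783·2.29²/2) = 0.01588·21.05·2053 = 686 Pa.
ΔP = 686 Pa = 0.686 kPa.

ΔP ≈ 0.686 kPa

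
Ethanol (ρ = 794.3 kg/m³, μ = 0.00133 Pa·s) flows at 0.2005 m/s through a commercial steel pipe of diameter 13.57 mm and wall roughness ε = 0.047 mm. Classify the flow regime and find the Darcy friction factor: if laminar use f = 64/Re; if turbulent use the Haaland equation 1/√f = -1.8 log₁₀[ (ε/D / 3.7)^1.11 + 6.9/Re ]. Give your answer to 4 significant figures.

Re = ρVD/μ = 794.3·0.2005·0.01357/0.00133 = 1625.
Re < 2300 → laminar, so f = 64/Re = 0.03939 (roughness is irrelevant in laminar flow).

f ≈ 0.03939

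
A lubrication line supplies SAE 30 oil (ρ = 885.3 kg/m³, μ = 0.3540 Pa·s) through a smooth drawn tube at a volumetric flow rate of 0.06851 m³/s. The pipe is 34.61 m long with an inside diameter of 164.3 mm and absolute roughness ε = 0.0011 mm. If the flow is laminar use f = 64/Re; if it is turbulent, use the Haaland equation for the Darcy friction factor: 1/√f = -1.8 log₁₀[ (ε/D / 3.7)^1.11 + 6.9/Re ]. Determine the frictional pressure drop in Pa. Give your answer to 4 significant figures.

Cross-sectional area A = πD²/4 = π(0.1643)²/4 = 0.0212 m²; mean velocity V = Q/A = 0.06851/0.0212 = 3.231 m/s.
Reynolds number Re = ρVD/μ = 885.3 · 3.231 · 0.1643 / 0.354 = 1328.
Re < 2300 → laminar flow, so f = 64/Re = 64/1328 = 0.0482 (the turbulent correlation is not needed).
Darcy-Weisbach: ΔP = f(L/D)(ρV²/2) = 0.0482·(34.61/0.1643)·(885.3·3.231²/2) = 0.0482·210.7·4622 = 4.693e+04 Pa.

ΔP ≈ 46930 Pa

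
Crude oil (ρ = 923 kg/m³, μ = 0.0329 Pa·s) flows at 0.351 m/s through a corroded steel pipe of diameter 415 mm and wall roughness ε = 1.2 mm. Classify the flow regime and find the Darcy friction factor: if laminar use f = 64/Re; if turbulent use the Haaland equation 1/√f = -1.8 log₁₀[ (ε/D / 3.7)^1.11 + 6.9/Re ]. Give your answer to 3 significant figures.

f ≈ 0.0427

Re = ρVD/μ = 923·0.351·0.415/0.0329 = 4087.
Re > 4000 → turbulent. ε/D = 0.0012/0.415 = 0.00289; Haaland: 1/√f = -1.8 log₁₀[0.000356 + 0.00169] = 4.841, so f = 0.04267.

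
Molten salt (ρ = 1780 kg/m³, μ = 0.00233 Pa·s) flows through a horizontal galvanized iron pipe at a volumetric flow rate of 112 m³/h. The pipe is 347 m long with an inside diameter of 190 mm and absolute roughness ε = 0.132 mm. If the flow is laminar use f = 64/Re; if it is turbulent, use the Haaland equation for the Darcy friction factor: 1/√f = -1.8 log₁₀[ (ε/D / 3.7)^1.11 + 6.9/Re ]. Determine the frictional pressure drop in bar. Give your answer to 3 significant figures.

ΔP ≈ 0.390 bar

Q = 112 m³/h = 112/3600 = 0.03111 m³/s.
Cross-sectional area A = πD²/4 = π(0.19)²/4 = 0.02835 m²; mean velocity V = Q/A = 0.03111/0.02835 = 1.097 m/s.
Reynolds number Re = ρVD/μ = 1780 · 1.097 · 0.19 / 0.00233 = 1.593e+05.
Re > 4000 → turbulent. Relative roughness ε/D = 0.000132/0.19 = 0.000695. Haaland: 1/√f = -1.8 log₁₀[(0.000695/3.7)^1.11 + 6.9/1.593e+05] = -1.8 log₁₀[7.31e-05 + 4.33e-05] = 7.081, so f = 0.01994.
Darcy-Weisbach: ΔP = f(L/D)(ρV²/2) = 0.01994·(347/0.19)·(1780·1.097²/2) = 0.01994·1826·1072 = 3.903e+04 Pa.
ΔP = 3.903e+04 Pa = 0.390 bar.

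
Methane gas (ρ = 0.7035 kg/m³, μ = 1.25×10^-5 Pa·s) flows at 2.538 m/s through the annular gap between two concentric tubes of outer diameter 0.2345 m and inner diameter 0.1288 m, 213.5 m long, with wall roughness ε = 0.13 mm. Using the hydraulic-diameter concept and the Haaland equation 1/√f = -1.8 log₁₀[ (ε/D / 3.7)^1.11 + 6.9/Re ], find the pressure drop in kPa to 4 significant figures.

Hydraulic diameter D_h = 4A/P = D_o - D_i = 0.2345 - 0.1288 = 0.1057 m.
Re = ρVD_h/μ = 0.7035·2.538·0.1057/1.25e-05 = 1.51e+04.
ε/D_h = 0.00013/0.1057 = 0.00123; Haaland gives 1/√f = -1.8 log₁₀[0.000138+0.000457] = 5.806, so f = 0.02966.
ΔP = f(L/D_h)(ρV²/2) = 0.02966·213.5/0.1057·2.266 = 135.8 Pa.
ΔP = 0.1358 kPa.

ΔP ≈ 0.1358 kPa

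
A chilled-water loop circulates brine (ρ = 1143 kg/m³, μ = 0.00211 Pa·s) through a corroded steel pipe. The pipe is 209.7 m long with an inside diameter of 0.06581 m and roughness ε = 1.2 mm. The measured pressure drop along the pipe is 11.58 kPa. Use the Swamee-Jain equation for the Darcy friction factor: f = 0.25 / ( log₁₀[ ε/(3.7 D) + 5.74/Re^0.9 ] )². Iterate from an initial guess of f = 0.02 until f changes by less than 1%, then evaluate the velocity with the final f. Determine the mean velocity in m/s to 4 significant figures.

V ≈ 0.3532 m/s

Rearranging Darcy-Weisbach: V = √(2·ΔP·D/(f·L·ρ)). With ε/D = 0.0012/0.06581 = 0.0182, iterate starting from f = 0.02:
  f = 0.02 → V = √(2·1.158e+04·0.06581/(0.02·209.7·1143)) = 0.5639 m/s; Re = ρVD/μ = 2.01e+04; f → 0.04963
  f = 0.04963 → V = 0.3579 m/s; Re = 1.276e+04; f → 0.05092
  f = 0.05092 → V = 0.3534 m/s; Re = 1.26e+04; f → 0.05097
Converged (Δf/f < 1%). With the final f = 0.05097: V = √(2·1.158e+04·0.06581/(0.05097·209.7·1143)) = 0.3532 m/s.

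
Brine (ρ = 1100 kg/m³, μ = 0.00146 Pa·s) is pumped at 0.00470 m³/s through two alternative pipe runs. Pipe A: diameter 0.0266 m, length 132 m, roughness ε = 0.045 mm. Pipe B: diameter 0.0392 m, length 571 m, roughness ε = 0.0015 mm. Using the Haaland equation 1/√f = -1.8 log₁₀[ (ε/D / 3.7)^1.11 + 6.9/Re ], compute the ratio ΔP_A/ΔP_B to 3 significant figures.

ΔP_A/ΔP_B ≈ 2.16

Pipe A: V = Q/A = 0.0047/0.0005557 = 8.458 m/s; Re = 1.695e+05; ε/D = 0.00169; Haaland → f = 0.02348; ΔP_A = f(L/D)(ρV²/2) = 4.584e+06 Pa.
Pipe B: V = Q/A = 0.0047/0.001207 = 3.894 m/s; Re = 1.15e+05; ε/D = 3.83e-05; Haaland → f = 0.01749; ΔP_B = f(L/D)(ρV²/2) = 2.125e+06 Pa.
ΔP_A/ΔP_B = 4.584e+06/2.125e+06 = 2.16.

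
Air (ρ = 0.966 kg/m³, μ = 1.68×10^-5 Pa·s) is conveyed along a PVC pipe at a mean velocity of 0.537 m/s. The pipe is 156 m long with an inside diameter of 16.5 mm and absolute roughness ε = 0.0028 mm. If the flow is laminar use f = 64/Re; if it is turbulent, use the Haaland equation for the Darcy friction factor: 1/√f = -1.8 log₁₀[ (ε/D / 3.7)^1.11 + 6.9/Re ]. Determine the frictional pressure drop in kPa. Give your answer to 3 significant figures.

ΔP ≈ 0.165 kPa

Reynolds number Re = ρVD/μ = 0.966 · 0.537 · 0.0165 / 1.68e-05 = 509.5.
Re < 2300 → laminar flow, so f = 64/Re = 64/509.5 = 0.1256 (the turbulent correlation is not needed).
Darcy-Weisbach: ΔP = f(L/D)(ρV²/2) = 0.1256·(156/0.0165)·(0.966·0.537²/2) = 0.1256·9455·0.1393 = 165.4 Pa.
ΔP = 165.4 Pa = 0.165 kPa.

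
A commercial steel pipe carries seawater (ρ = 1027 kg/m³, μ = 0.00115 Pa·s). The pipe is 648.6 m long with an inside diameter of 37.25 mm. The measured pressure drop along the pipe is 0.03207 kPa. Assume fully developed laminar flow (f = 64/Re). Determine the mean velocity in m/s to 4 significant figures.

For laminar flow, f = 64/Re with Re = ρVD/μ, so Darcy-Weisbach reduces to ΔP = 32μLV/D². Solving for V: V = ΔP·D²/(32μL) = 32.07·(0.03725)²/(32·0.00115·648.6) = 0.001864 m/s.
Check: Re = ρVD/μ = 1027·0.001864·0.03725/0.00115 = 62.02 < 2300, so the laminar assumption holds.

V ≈ 0.001864 m/s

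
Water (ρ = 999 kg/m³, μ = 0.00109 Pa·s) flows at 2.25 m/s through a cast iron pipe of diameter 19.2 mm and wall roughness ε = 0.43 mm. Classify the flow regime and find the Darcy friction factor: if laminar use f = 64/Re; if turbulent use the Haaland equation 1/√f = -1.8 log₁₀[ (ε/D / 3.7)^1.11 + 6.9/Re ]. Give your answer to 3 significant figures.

Re = ρVD/μ = 999·2.25·0.0192/0.00109 = 3.959e+04.
Re > 4000 → turbulent. ε/D = 0.00043/0.0192 = 0.0224; Haaland: 1/√f = -1.8 log₁₀[0.00345 + 0.000174] = 4.393, so f = 0.05181.

f ≈ 0.0518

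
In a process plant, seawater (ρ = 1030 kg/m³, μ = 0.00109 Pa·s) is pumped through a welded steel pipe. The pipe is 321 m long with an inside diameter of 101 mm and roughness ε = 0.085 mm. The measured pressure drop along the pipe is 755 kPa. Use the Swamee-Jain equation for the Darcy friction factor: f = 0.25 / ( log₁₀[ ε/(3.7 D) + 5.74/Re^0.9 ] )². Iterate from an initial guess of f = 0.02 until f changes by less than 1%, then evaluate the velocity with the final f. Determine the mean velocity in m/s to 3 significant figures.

Rearranging Darcy-Weisbach: V = √(2·ΔP·D/(f·L·ρ)). With ε/D = 8.5e-05/0.101 = 0.000842, iterate starting from f = 0.02:
  f = 0.02 → V = √(2·7.55e+05·0.101/(0.02·321·1030)) = 4.802 m/s; Re = ρVD/μ = 4.583e+05; f → 0.01969
  f = 0.01969 → V = 4.84 m/s; Re = 4.619e+05; f → 0.01969
Converged (Δf/f < 1%). With the final f = 0.01969: V = √(2·7.55e+05·0.101/(0.01969·321·1030)) = 4.84 m/s.

V ≈ 4.84 m/s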